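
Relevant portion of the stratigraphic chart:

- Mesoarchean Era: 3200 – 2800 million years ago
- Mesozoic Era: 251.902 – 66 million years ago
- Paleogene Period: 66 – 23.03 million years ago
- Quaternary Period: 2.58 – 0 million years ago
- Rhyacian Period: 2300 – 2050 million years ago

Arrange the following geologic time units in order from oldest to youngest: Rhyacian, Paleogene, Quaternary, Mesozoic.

Read off each span (Ma): Rhyacian 2300–2050; Paleogene 66–23.03; Quaternary 2.58–0; Mesozoic 251.902–66.
Larger Ma is older, so oldest→youngest is Rhyacian, Mesozoic, Paleogene, Quaternary.

Rhyacian, Mesozoic, Paleogene, Quaternary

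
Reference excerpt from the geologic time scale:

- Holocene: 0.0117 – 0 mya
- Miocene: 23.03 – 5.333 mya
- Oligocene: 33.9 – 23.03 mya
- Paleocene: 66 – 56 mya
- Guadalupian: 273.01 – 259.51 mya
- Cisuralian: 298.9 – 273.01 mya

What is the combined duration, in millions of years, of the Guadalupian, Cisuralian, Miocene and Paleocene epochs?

Duration is start − end for each: (273.01 − 259.51) + (298.9 − 273.01) + (23.03 − 5.333) + (66 − 56).
That is 13.5 + 25.89 + 17.697 + 10, which totals 67.087 million years.

67.087 million years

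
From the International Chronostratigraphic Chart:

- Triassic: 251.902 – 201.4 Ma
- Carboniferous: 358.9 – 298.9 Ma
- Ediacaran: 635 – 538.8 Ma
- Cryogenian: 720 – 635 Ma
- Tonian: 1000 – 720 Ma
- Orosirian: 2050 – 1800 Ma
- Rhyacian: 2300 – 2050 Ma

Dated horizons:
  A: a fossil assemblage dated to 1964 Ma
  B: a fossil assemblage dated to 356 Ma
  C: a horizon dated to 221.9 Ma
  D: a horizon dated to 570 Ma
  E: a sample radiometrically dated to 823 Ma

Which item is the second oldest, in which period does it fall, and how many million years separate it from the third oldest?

E, in the Tonian; 253 million years to D

Larger Ma means older, so oldest first: A 1964 > E 823 > D 570 > B 356 > C 221.9.
Counting 2 along gives E (823 Ma); the excerpt puts that inside the Tonian, 1000–720 Ma.
Next in line is D (570 Ma), and 823 − 570 = 253 Myr.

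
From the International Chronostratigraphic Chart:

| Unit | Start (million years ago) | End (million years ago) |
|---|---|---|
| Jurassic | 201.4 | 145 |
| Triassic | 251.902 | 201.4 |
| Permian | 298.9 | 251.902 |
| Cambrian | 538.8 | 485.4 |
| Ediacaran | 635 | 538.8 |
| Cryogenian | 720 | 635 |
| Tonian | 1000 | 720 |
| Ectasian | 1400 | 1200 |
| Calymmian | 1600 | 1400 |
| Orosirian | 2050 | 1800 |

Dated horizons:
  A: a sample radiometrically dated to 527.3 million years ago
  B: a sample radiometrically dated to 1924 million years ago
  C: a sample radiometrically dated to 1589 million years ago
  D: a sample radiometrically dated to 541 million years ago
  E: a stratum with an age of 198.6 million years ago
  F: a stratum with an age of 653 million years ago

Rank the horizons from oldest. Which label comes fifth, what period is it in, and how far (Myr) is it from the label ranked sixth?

A, in the Cambrian; 328.7 million years to E

Larger Ma means older, so oldest first: B 1924 > C 1589 > F 653 > D 541 > A 527.3 > E 198.6.
Counting 5 along gives A (527.3 Ma); the excerpt puts that inside the Cambrian, 538.8–485.4 Ma.
Next in line is E (198.6 Ma), and 527.3 − 198.6 = 328.7 Myr.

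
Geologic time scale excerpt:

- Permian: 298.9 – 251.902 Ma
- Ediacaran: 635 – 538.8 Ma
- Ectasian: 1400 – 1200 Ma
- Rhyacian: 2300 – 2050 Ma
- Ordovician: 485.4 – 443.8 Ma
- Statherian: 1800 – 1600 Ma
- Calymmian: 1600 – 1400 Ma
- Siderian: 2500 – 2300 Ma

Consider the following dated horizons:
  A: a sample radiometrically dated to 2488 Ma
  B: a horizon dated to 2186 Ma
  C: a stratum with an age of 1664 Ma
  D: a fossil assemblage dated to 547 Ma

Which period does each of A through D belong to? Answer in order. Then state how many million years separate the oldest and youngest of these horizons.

A — Siderian; B — Rhyacian; C — Statherian; D — Ediacaran; span 1941 million years

Match each age against the start–end ranges in the excerpt: A = 2488 Ma → Siderian (2500–2300); B = 2186 Ma → Rhyacian (2300–2050); C = 1664 Ma → Statherian (1800–1600); D = 547 Ma → Ediacaran (635–538.8).
The largest age is 2488 Ma and the smallest is 547 Ma; their difference is 1941 Myr.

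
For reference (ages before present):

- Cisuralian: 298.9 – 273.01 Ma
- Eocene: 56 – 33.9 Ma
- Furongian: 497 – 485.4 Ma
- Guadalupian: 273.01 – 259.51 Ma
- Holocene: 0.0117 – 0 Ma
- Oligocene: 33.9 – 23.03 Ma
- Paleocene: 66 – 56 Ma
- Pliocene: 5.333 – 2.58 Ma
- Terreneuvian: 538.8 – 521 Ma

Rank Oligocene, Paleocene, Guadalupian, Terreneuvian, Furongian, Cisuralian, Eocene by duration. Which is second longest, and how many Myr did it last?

Eocene, 22.1 million years

Durations: Oligocene 10.87; Paleocene 10; Guadalupian 13.5; Terreneuvian 17.8; Furongian 11.6; Cisuralian 25.89; Eocene 22.1 Myr.
Sorted longest-first: Cisuralian (25.89), Eocene (22.1), Terreneuvian (17.8), Guadalupian (13.5), Furongian (11.6), Oligocene (10.87), Paleocene (10).
The second longest is Eocene at 22.1 Myr.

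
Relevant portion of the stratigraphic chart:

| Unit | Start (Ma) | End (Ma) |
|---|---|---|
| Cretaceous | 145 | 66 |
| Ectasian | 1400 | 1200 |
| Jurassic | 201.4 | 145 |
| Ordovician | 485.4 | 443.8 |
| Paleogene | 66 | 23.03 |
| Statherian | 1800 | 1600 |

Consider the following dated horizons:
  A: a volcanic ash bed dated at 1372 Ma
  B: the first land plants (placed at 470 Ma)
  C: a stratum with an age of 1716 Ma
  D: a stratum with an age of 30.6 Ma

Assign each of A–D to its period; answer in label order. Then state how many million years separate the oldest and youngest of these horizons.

A: 1372 Ma lies in 1400–1200 Ma, so Ectasian.
B: 470 Ma lies in 485.4–443.8 Ma, so Ordovician.
C: 1716 Ma lies in 1800–1600 Ma, so Statherian.
D: 30.6 Ma lies in 66–23.03 Ma, so Paleogene.
Oldest = 1716 Ma, youngest = 30.6 Ma → span 1685.4 Myr.

A — Ectasian; B — Ordovician; C — Statherian; D — Paleogene; span 1685.4 million years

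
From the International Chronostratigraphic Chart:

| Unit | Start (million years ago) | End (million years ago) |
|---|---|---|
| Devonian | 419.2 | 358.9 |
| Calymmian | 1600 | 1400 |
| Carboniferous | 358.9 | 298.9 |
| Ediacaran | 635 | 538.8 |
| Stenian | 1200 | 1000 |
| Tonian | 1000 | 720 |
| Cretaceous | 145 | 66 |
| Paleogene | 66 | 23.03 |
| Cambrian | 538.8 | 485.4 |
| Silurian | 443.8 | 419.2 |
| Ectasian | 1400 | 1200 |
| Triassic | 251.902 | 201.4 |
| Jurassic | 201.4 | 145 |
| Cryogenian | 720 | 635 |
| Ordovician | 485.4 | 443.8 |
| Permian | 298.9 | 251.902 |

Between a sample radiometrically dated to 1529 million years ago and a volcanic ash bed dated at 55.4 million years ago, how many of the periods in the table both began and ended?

14

The older date is 1529 Ma and the younger is 55.4 Ma.
Periods with start < 1529 and end > 55.4 Ma: Ectasian (1400–1200), Stenian (1200–1000), Tonian (1000–720), Cryogenian (720–635), Ediacaran (635–538.8), Cambrian (538.8–485.4), Ordovician (485.4–443.8), Silurian (443.8–419.2), Devonian (419.2–358.9), Carboniferous (358.9–298.9), Permian (298.9–251.902), Triassic (251.902–201.4), Jurassic (201.4–145), Cretaceous (145–66).
That is 14 complete periods.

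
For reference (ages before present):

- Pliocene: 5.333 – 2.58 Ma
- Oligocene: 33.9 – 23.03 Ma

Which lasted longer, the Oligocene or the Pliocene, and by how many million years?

Oligocene: 33.9 − 23.03 = 10.87 Myr.
Pliocene: 5.333 − 2.58 = 2.753 Myr.
Difference: 10.87 − 2.753 = 8.117 Myr, so the Oligocene was longer.

Oligocene, by 8.117 million years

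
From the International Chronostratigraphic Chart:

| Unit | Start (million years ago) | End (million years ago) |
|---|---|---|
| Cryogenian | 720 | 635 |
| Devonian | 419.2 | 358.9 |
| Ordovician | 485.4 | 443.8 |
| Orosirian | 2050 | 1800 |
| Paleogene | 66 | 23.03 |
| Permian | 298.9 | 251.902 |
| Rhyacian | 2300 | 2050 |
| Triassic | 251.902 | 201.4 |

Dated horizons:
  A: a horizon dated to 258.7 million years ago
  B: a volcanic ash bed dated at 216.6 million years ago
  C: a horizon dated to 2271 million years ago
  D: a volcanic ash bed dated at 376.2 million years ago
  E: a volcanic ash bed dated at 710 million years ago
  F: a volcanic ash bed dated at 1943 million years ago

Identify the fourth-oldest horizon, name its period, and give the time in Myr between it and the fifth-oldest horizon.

Larger Ma means older, so oldest first: C 2271 > F 1943 > E 710 > D 376.2 > A 258.7 > B 216.6.
Counting 4 along gives D (376.2 Ma); the excerpt puts that inside the Devonian, 419.2–358.9 Ma.
Next in line is A (258.7 Ma), and 376.2 − 258.7 = 117.5 Myr.

D, in the Devonian; 117.5 million years to A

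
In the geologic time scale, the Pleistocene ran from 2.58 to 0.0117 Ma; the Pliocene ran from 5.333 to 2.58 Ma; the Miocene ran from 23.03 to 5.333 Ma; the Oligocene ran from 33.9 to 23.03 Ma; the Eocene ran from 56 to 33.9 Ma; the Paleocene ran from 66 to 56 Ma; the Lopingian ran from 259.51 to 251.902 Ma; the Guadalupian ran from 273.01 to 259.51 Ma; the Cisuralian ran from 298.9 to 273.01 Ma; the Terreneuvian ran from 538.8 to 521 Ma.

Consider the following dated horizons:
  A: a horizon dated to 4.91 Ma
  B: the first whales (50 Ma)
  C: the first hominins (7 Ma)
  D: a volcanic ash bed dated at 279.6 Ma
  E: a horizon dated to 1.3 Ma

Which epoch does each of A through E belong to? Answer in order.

Match each age against the start–end ranges in the excerpt: A = 4.91 Ma → Pliocene (5.333–2.58); B = 50 Ma → Eocene (56–33.9); C = 7 Ma → Miocene (23.03–5.333); D = 279.6 Ma → Cisuralian (298.9–273.01); E = 1.3 Ma → Pleistocene (2.58–0.0117).

A — Pliocene; B — Eocene; C — Miocene; D — Cisuralian; E — Pleistocene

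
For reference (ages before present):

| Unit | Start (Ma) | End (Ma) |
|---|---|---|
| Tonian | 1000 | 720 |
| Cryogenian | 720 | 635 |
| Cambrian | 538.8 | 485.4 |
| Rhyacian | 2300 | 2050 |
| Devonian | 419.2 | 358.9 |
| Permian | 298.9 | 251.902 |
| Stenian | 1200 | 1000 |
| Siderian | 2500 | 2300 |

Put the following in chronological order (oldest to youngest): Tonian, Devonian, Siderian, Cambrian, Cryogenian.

Siderian, then Tonian, then Cryogenian, then Cambrian, then Devonian

Sorting by start age (descending Ma, since larger Ma = older): Siderian start 2500, Tonian start 1000, Cryogenian start 720, Cambrian start 538.8, Devonian start 419.2.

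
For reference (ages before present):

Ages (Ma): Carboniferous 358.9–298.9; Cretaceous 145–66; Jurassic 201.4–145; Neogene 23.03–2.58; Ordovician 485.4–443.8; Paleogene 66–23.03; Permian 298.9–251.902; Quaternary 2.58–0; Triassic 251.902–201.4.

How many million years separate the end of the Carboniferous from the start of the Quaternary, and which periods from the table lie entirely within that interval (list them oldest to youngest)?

The Carboniferous closes at 298.9 Ma and the Quaternary opens at 2.58 Ma, so the interval is 298.9 − 2.58 = 296.32 Myr.
A period fits inside if it starts at or after 298.9 Ma and ends at or before 2.58 Ma; oldest first that gives Permian, Triassic, Jurassic, Cretaceous, Paleogene, Neogene.

296.32 million years; Permian, Triassic, Jurassic, Cretaceous, Paleogene, Neogene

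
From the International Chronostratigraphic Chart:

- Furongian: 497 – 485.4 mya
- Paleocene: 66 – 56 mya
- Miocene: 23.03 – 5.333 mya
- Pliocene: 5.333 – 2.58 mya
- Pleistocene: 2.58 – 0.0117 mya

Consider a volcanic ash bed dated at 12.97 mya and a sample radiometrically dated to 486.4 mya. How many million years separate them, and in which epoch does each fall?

473.43 million years apart; the first in the Miocene, the second in the Furongian

Elapsed time: 486.4 − 12.97 = 473.43 Myr.
12.97 Ma lies within 23.03–5.333 Ma: Miocene.
486.4 Ma lies within 497–485.4 Ma: Furongian.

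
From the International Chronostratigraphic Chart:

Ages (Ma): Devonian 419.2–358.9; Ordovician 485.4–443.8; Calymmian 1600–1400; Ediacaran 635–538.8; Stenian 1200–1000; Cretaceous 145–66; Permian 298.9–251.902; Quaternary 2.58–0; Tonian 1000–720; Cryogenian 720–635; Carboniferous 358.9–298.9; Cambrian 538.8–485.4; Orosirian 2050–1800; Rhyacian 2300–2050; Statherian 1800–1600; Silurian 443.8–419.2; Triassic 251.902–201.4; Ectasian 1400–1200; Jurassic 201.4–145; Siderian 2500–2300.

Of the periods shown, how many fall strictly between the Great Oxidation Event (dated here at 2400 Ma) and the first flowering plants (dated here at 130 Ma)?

The older date is 2400 Ma and the younger is 130 Ma.
Periods with start < 2400 and end > 130 Ma: Rhyacian (2300–2050), Orosirian (2050–1800), Statherian (1800–1600), Calymmian (1600–1400), Ectasian (1400–1200), Stenian (1200–1000), Tonian (1000–720), Cryogenian (720–635), Ediacaran (635–538.8), Cambrian (538.8–485.4), Ordovician (485.4–443.8), Silurian (443.8–419.2), Devonian (419.2–358.9), Carboniferous (358.9–298.9), Permian (298.9–251.902), Triassic (251.902–201.4), Jurassic (201.4–145).
That is 17 complete periods.

17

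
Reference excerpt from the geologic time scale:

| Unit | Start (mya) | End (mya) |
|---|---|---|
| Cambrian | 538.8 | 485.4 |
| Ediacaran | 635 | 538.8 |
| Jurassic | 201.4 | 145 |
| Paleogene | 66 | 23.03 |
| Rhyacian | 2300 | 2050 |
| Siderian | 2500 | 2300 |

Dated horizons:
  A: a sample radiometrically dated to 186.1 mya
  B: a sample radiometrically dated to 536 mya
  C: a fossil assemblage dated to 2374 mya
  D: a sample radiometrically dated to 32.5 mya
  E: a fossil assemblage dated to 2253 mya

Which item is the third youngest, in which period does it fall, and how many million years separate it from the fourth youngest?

B, in the Cambrian; 1717 million years to E

Smaller Ma means younger, so youngest first: D 32.5 < A 186.1 < B 536 < E 2253 < C 2374.
Counting 3 along gives B (536 Ma); the excerpt puts that inside the Cambrian, 538.8–485.4 Ma.
Next in line is E (2253 Ma), and 2253 − 536 = 1717 Myr.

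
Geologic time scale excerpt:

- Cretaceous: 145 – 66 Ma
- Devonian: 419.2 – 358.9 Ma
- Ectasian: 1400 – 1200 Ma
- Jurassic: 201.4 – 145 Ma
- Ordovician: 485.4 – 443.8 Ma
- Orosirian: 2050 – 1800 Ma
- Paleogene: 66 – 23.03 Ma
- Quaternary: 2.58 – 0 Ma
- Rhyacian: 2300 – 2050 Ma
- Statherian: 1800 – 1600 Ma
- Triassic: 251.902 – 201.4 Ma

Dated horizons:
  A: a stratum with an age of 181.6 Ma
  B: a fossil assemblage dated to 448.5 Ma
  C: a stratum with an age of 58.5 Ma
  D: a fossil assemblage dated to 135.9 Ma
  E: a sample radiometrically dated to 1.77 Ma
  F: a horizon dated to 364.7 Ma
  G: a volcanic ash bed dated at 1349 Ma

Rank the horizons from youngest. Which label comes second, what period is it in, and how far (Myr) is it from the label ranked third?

Sorted youngest-first by Ma: E (1.77), C (58.5), D (135.9), A (181.6), F (364.7), B (448.5), G (1349).
The second youngest is C at 58.5 Ma, which lies in 66–23.03 Ma: the Paleogene.
The third youngest is D at 135.9 Ma; separation = |58.5 − 135.9| = 77.4 Myr.

C, in the Paleogene; 77.4 million years to D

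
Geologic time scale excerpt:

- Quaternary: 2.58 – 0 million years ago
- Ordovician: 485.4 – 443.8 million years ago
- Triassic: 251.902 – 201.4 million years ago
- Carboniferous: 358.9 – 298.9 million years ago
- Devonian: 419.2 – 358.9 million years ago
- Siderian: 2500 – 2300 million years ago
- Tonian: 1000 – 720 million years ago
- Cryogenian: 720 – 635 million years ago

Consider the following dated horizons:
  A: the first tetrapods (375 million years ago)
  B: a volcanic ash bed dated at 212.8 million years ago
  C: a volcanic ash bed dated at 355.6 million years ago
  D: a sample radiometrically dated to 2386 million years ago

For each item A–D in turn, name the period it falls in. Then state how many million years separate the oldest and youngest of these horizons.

A — Devonian; B — Triassic; C — Carboniferous; D — Siderian; span 2173.2 million years

Match each age against the start–end ranges in the excerpt: A = 375 Ma → Devonian (419.2–358.9); B = 212.8 Ma → Triassic (251.902–201.4); C = 355.6 Ma → Carboniferous (358.9–298.9); D = 2386 Ma → Siderian (2500–2300).
The largest age is 2386 Ma and the smallest is 212.8 Ma; their difference is 2173.2 Myr.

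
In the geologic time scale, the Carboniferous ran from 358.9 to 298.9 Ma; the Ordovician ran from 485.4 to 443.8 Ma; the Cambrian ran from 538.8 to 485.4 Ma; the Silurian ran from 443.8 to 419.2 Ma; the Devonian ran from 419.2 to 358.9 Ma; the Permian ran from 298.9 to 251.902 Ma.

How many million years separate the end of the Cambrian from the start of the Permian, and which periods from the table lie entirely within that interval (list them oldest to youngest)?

End of Cambrian = 485.4 Ma; start of Permian = 298.9 Ma.
Gap = 485.4 − 298.9 = 186.5 Myr.
Periods wholly inside 485.4–298.9 Ma: Ordovician (485.4–443.8), Silurian (443.8–419.2), Devonian (419.2–358.9), Carboniferous (358.9–298.9).

186.5 million years; Ordovician, Silurian, Devonian, Carboniferous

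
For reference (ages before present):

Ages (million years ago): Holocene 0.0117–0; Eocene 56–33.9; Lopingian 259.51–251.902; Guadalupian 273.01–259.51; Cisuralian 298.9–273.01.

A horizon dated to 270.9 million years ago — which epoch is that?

Guadalupian

270.9 Ma lies between 273.01 and 259.51 Ma, so it falls in the Guadalupian.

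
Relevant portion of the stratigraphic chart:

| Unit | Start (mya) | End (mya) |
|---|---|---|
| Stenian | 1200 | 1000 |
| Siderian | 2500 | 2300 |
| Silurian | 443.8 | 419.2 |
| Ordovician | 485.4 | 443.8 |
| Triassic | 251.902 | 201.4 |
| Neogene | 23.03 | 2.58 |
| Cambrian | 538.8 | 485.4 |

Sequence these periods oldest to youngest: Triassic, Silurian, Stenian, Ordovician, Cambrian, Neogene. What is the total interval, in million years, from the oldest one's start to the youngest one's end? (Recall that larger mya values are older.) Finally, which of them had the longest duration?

Stenian → Cambrian → Ordovician → Silurian → Triassic → Neogene; total span 1197.42 Myr; longest is Stenian

From the excerpt: Triassic 251.902–201.4; Silurian 443.8–419.2; Stenian 1200–1000; Ordovician 485.4–443.8; Cambrian 538.8–485.4; Neogene 23.03–2.58 (Ma).
Larger Ma is earlier, so the oldest is Stenian and the youngest is Neogene; oldest to youngest: Stenian, Cambrian, Ordovician, Silurian, Triassic, Neogene.
Oldest start 1200 minus youngest end 2.58 gives 1197.42 Myr overall.
Individual lengths (start − end): Ordovician 41.6; Cambrian 53.4; Silurian 24.6; Stenian 200; Neogene 20.45; Triassic 50.502. The largest is Stenian at 200 Myr.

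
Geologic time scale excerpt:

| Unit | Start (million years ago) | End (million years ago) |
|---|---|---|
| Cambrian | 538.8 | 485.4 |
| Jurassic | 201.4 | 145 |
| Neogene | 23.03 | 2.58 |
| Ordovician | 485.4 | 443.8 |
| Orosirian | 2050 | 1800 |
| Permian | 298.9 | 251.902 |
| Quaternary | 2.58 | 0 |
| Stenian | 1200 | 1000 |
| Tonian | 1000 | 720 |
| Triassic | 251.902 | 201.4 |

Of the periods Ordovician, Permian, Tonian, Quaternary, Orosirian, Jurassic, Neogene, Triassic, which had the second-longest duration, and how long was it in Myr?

Start − end for each: Ordovician 485.4 − 443.8 = 41.6; Permian 298.9 − 251.902 = 46.998; Tonian 1000 − 720 = 280; Quaternary 2.58 − 0 = 2.58; Orosirian 2050 − 1800 = 250; Jurassic 201.4 − 145 = 56.4; Neogene 23.03 − 2.58 = 20.45; Triassic 251.902 − 201.4 = 50.502.
Ranking these from longest: Tonian > Orosirian > Jurassic > Triassic > Permian > Ordovician > Neogene > Quaternary.
Position 2 in that ranking is Orosirian, which lasted 250 Myr.

Orosirian, 250 million years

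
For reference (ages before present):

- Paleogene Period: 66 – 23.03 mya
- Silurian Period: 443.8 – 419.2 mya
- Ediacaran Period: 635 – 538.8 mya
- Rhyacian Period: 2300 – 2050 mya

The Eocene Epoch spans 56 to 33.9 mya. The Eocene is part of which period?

The Eocene (56–33.9 Ma) lies entirely within 66–23.03 Ma, the Paleogene Period.

Paleogene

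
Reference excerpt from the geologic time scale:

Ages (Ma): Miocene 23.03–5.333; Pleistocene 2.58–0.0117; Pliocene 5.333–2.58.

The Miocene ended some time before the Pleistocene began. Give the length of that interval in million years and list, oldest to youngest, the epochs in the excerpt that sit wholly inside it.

The Miocene closes at 5.333 Ma and the Pleistocene opens at 2.58 Ma, so the interval is 5.333 − 2.58 = 2.753 Myr.
An epoch fits inside if it starts at or after 5.333 Ma and ends at or before 2.58 Ma; oldest first that gives Pliocene.

2.753 million years; Pliocene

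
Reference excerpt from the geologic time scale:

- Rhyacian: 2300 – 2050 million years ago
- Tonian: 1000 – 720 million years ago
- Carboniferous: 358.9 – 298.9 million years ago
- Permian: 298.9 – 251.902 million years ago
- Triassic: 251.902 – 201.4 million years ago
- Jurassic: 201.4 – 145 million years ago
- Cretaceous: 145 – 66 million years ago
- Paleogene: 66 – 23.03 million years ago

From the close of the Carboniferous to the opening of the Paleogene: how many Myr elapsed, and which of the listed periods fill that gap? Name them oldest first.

The Carboniferous closes at 298.9 Ma and the Paleogene opens at 66 Ma, so the interval is 298.9 − 66 = 232.9 Myr.
A period fits inside if it starts at or after 298.9 Ma and ends at or before 66 Ma; oldest first that gives Permian, Triassic, Jurassic, Cretaceous.

232.9 million years; Permian, Triassic, Jurassic, Cretaceous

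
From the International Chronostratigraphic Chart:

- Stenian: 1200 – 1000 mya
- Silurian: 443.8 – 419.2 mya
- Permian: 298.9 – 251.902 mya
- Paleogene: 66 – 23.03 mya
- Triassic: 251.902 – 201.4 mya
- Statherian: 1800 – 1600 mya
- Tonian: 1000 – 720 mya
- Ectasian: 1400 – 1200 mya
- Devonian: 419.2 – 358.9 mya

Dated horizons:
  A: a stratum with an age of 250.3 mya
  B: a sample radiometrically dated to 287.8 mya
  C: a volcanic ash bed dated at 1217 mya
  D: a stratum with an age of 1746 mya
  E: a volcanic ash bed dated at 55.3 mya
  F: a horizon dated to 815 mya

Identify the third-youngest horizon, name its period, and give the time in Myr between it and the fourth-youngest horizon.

Smaller Ma means younger, so youngest first: E 55.3 < A 250.3 < B 287.8 < F 815 < C 1217 < D 1746.
Counting 3 along gives B (287.8 Ma); the excerpt puts that inside the Permian, 298.9–251.902 Ma.
Next in line is F (815 Ma), and 815 − 287.8 = 527.2 Myr.

B, in the Permian; 527.2 million years to F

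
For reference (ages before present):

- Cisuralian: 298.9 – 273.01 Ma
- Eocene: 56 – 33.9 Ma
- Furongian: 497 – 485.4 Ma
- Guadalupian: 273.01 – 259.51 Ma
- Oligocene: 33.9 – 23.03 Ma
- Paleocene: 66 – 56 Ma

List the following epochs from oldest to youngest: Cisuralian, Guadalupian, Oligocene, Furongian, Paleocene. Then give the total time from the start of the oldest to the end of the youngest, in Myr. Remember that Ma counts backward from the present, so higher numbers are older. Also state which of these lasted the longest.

Furongian → Cisuralian → Guadalupian → Paleocene → Oligocene; total span 473.97 Myr; longest is Cisuralian

From the excerpt: Cisuralian 298.9–273.01; Guadalupian 273.01–259.51; Oligocene 33.9–23.03; Furongian 497–485.4; Paleocene 66–56 (Ma).
Larger Ma is earlier, so the oldest is Furongian and the youngest is Oligocene; oldest to youngest: Furongian, Cisuralian, Guadalupian, Paleocene, Oligocene.
Oldest start 497 minus youngest end 23.03 gives 473.97 Myr overall.
Individual lengths (start − end): Furongian 11.6; Guadalupian 13.5; Cisuralian 25.89; Paleocene 10; Oligocene 10.87. The largest is Cisuralian at 25.89 Myr.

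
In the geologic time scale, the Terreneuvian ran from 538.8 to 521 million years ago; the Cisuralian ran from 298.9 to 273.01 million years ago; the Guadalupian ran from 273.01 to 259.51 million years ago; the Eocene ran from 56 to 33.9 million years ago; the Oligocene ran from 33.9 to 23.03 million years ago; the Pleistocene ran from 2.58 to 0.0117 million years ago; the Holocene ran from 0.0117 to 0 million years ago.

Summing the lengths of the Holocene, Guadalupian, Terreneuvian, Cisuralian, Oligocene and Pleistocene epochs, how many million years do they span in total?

Duration is start − end for each: (0.0117 − 0) + (273.01 − 259.51) + (538.8 − 521) + (298.9 − 273.01) + (33.9 − 23.03) + (2.58 − 0.0117).
That is 0.0117 + 13.5 + 17.8 + 25.89 + 10.87 + 2.5683, which totals 70.64 million years.

70.64 million years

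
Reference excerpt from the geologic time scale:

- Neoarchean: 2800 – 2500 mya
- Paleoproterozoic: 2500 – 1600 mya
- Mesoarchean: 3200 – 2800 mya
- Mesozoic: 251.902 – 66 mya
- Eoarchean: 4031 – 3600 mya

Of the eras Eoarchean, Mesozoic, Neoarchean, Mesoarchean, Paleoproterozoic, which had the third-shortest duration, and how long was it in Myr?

Durations: Eoarchean 431; Mesozoic 185.902; Neoarchean 300; Mesoarchean 400; Paleoproterozoic 900 Myr.
Sorted shortest-first: Mesozoic (185.902), Neoarchean (300), Mesoarchean (400), Eoarchean (431), Paleoproterozoic (900).
The third shortest is Mesoarchean at 400 Myr.

Mesoarchean, 400 million years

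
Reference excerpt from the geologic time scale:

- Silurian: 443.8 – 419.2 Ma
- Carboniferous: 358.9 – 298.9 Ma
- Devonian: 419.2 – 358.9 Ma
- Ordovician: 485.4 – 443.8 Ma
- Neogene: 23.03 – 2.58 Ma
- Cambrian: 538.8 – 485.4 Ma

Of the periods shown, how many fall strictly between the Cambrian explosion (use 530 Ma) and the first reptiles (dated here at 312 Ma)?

3

530 Ma sits inside the Cambrian (538.8–485.4) and 312 Ma inside the Carboniferous (358.9–298.9); neither of those is wholly between the two dates.
The listed periods lying completely between them are Ordovician, Silurian, Devonian — 3 in all.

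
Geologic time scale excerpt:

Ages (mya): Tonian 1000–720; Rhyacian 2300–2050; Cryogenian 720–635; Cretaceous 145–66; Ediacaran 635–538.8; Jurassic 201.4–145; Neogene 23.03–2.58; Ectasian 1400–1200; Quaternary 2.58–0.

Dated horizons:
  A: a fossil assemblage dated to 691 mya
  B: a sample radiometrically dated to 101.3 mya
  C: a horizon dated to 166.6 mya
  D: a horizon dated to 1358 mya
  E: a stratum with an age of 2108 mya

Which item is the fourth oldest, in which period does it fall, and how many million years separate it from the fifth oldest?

Sorted oldest-first by Ma: E (2108), D (1358), A (691), C (166.6), B (101.3).
The fourth oldest is C at 166.6 Ma, which lies in 201.4–145 Ma: the Jurassic.
The fifth oldest is B at 101.3 Ma; separation = |166.6 − 101.3| = 65.3 Myr.

C, in the Jurassic; 65.3 million years to B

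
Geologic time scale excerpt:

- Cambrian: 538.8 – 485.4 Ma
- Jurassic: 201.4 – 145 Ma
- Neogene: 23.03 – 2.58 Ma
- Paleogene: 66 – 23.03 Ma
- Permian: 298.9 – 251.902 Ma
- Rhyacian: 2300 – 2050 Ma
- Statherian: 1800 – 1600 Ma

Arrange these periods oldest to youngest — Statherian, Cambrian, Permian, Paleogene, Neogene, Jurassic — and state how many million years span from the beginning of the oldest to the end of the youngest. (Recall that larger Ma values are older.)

Statherian → Cambrian → Permian → Jurassic → Paleogene → Neogene; total span 1797.42 Myr

From the excerpt: Statherian 1800–1600; Cambrian 538.8–485.4; Permian 298.9–251.902; Paleogene 66–23.03; Neogene 23.03–2.58; Jurassic 201.4–145 (Ma).
Larger Ma is earlier, so the oldest is Statherian and the youngest is Neogene; oldest to youngest: Statherian, Cambrian, Permian, Jurassic, Paleogene, Neogene.
Oldest start 1800 minus youngest end 2.58 gives 1797.42 Myr overall.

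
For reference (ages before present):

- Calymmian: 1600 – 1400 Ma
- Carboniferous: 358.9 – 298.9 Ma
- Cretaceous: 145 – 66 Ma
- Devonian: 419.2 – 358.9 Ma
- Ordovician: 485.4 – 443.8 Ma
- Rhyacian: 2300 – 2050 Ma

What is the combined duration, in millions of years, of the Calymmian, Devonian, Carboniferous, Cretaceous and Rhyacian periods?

Duration is start − end for each: (1600 − 1400) + (419.2 − 358.9) + (358.9 − 298.9) + (145 − 66) + (2300 − 2050).
That is 200 + 60.3 + 60 + 79 + 250, which totals 649.3 million years.

649.3 million years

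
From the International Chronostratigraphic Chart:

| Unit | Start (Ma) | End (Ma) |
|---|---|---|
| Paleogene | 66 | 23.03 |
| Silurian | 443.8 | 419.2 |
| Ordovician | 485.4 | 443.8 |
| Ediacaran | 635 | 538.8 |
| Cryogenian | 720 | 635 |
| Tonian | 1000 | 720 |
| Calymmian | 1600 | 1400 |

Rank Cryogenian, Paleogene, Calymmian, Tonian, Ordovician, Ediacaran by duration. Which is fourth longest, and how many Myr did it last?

Cryogenian, 85 million years

Durations: Cryogenian 85; Paleogene 42.97; Calymmian 200; Tonian 280; Ordovician 41.6; Ediacaran 96.2 Myr.
Sorted longest-first: Tonian (280), Calymmian (200), Ediacaran (96.2), Cryogenian (85), Paleogene (42.97), Ordovician (41.6).
The fourth longest is Cryogenian at 85 Myr.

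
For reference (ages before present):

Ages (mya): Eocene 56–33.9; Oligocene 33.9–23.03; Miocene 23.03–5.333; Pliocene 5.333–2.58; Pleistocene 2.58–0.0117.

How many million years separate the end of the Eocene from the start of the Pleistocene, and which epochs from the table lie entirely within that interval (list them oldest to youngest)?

The Eocene closes at 33.9 Ma and the Pleistocene opens at 2.58 Ma, so the interval is 33.9 − 2.58 = 31.32 Myr.
An epoch fits inside if it starts at or after 33.9 Ma and ends at or before 2.58 Ma; oldest first that gives Oligocene, Miocene, Pliocene.

31.32 million years; Oligocene, Miocene, Pliocene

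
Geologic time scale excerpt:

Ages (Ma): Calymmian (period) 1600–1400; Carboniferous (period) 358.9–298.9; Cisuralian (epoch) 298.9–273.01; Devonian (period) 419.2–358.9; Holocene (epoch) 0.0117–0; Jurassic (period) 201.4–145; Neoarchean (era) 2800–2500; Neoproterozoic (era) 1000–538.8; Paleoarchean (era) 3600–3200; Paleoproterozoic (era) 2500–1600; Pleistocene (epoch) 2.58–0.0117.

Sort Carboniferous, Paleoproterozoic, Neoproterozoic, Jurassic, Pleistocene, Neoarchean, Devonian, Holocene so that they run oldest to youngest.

Neoarchean, then Paleoproterozoic, then Neoproterozoic, then Devonian, then Carboniferous, then Jurassic, then Pleistocene, then Holocene

Read off each span (Ma): Carboniferous 358.9–298.9; Paleoproterozoic 2500–1600; Neoproterozoic 1000–538.8; Jurassic 201.4–145; Pleistocene 2.58–0.0117; Neoarchean 2800–2500; Devonian 419.2–358.9; Holocene 0.0117–0.
Larger Ma is older, so oldest→youngest is Neoarchean, Paleoproterozoic, Neoproterozoic, Devonian, Carboniferous, Jurassic, Pleistocene, Holocene.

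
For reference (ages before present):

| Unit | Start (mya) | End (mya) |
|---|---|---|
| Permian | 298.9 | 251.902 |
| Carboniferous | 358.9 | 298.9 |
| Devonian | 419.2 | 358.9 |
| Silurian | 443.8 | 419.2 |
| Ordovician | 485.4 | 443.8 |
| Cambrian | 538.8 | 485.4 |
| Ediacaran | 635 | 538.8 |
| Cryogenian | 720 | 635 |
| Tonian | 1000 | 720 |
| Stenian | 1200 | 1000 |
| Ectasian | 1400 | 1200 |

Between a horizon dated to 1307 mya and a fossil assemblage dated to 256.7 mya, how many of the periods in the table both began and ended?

9

The older date is 1307 Ma and the younger is 256.7 Ma.
Periods with start < 1307 and end > 256.7 Ma: Stenian (1200–1000), Tonian (1000–720), Cryogenian (720–635), Ediacaran (635–538.8), Cambrian (538.8–485.4), Ordovician (485.4–443.8), Silurian (443.8–419.2), Devonian (419.2–358.9), Carboniferous (358.9–298.9).
That is 9 complete periods.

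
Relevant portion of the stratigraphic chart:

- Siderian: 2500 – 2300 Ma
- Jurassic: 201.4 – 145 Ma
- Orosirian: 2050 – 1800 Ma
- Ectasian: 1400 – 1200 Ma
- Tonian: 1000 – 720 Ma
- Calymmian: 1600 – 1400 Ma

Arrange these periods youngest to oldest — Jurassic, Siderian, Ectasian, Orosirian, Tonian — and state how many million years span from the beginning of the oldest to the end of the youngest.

Start ages (Ma): Siderian 2500, Orosirian 2050, Ectasian 1400, Tonian 1000, Jurassic 201.4.
Ordered youngest to oldest: Jurassic, Tonian, Ectasian, Orosirian, Siderian.
Span = 2500 − 145 = 2355 Myr.

Jurassic → Tonian → Ectasian → Orosirian → Siderian; total span 2355 Myr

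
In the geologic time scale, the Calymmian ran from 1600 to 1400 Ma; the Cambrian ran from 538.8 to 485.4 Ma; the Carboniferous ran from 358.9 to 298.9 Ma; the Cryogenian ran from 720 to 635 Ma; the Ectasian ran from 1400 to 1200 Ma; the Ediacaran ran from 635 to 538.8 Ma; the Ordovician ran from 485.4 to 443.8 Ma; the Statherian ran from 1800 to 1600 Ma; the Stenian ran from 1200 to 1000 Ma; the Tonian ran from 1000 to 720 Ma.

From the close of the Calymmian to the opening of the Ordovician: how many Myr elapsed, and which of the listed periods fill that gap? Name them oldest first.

End of Calymmian = 1400 Ma; start of Ordovician = 485.4 Ma.
Gap = 1400 − 485.4 = 914.6 Myr.
Periods wholly inside 1400–485.4 Ma: Ectasian (1400–1200), Stenian (1200–1000), Tonian (1000–720), Cryogenian (720–635), Ediacaran (635–538.8), Cambrian (538.8–485.4).

914.6 million years; Ectasian, Stenian, Tonian, Cryogenian, Ediacaran, Cambrian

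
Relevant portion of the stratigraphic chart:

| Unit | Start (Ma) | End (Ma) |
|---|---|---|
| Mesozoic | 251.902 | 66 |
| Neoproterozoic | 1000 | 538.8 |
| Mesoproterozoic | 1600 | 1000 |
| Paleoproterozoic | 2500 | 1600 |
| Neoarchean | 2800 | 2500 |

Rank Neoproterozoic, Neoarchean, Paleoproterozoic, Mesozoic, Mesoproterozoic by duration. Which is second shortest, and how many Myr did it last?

Durations: Neoproterozoic 461.2; Neoarchean 300; Paleoproterozoic 900; Mesozoic 185.902; Mesoproterozoic 600 Myr.
Sorted shortest-first: Mesozoic (185.902), Neoarchean (300), Neoproterozoic (461.2), Mesoproterozoic (600), Paleoproterozoic (900).
The second shortest is Neoarchean at 300 Myr.

Neoarchean, 300 million years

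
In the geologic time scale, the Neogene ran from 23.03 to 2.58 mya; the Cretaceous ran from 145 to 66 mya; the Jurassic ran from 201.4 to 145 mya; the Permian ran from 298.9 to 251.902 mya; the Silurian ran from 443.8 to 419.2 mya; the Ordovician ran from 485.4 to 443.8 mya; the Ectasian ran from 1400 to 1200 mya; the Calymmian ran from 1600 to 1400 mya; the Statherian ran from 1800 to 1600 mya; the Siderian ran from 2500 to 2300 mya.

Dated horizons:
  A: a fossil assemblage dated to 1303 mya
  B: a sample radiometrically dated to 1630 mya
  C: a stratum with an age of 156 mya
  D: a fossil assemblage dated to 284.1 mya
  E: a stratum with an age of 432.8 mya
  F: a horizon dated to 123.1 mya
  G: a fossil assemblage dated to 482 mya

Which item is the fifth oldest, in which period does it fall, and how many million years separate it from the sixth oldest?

Larger Ma means older, so oldest first: B 1630 > A 1303 > G 482 > E 432.8 > D 284.1 > C 156 > F 123.1.
Counting 5 along gives D (284.1 Ma); the excerpt puts that inside the Permian, 298.9–251.902 Ma.
Next in line is C (156 Ma), and 284.1 − 156 = 128.1 Myr.

D, in the Permian; 128.1 million years to C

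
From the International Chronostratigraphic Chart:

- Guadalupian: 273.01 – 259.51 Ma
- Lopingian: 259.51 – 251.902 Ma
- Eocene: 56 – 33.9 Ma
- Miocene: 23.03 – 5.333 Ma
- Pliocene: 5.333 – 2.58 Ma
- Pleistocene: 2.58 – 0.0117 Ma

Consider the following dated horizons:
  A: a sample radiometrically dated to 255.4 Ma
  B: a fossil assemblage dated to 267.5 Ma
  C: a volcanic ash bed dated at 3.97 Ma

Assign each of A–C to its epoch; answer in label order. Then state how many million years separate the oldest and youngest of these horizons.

A: 255.4 Ma lies in 259.51–251.902 Ma, so Lopingian.
B: 267.5 Ma lies in 273.01–259.51 Ma, so Guadalupian.
C: 3.97 Ma lies in 5.333–2.58 Ma, so Pliocene.
Oldest = 267.5 Ma, youngest = 3.97 Ma → span 263.53 Myr.

A — Lopingian; B — Guadalupian; C — Pliocene; span 263.53 million years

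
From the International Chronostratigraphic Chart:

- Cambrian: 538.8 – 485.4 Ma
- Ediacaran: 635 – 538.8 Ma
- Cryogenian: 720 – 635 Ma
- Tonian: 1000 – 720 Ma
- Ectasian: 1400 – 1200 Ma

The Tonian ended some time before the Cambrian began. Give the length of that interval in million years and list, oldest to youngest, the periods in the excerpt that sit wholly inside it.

End of Tonian = 720 Ma; start of Cambrian = 538.8 Ma.
Gap = 720 − 538.8 = 181.2 Myr.
Periods wholly inside 720–538.8 Ma: Cryogenian (720–635), Ediacaran (635–538.8).

181.2 million years; Cryogenian, Ediacaran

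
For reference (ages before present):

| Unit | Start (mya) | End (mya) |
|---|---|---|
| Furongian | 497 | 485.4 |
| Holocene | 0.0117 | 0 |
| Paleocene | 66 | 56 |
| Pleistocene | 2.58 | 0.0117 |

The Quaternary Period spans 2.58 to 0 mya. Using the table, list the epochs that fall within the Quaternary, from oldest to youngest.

Pleistocene, Holocene

Epochs with both bounds inside 2.58–0 Ma: Pleistocene (2.58–0.0117), Holocene (0.0117–0).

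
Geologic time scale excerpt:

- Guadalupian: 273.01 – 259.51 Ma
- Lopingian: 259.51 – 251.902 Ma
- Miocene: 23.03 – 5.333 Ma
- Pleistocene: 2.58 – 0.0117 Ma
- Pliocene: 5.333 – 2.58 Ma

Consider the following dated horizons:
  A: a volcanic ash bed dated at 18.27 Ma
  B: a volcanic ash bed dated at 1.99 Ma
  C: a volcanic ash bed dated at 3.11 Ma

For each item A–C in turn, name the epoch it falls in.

A: 18.27 Ma lies in 23.03–5.333 Ma, so Miocene.
B: 1.99 Ma lies in 2.58–0.0117 Ma, so Pleistocene.
C: 3.11 Ma lies in 5.333–2.58 Ma, so Pliocene.

A — Miocene; B — Pleistocene; C — Pliocene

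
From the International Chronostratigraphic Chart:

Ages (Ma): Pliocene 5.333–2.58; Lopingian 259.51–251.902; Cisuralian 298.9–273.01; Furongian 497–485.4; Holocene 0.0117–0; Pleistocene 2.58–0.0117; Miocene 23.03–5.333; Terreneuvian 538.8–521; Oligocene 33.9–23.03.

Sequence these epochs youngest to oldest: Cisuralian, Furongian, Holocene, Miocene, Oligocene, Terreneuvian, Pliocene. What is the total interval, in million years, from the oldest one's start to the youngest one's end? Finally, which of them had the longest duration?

From the excerpt: Cisuralian 298.9–273.01; Furongian 497–485.4; Holocene 0.0117–0; Miocene 23.03–5.333; Oligocene 33.9–23.03; Terreneuvian 538.8–521; Pliocene 5.333–2.58 (Ma).
Larger Ma is earlier, so the oldest is Terreneuvian and the youngest is Holocene; youngest to oldest: Holocene, Pliocene, Miocene, Oligocene, Cisuralian, Furongian, Terreneuvian.
Oldest start 538.8 minus youngest end 0 gives 538.8 Myr overall.
Individual lengths (start − end): Oligocene 10.87; Pliocene 2.753; Cisuralian 25.89; Miocene 17.697; Terreneuvian 17.8; Furongian 11.6; Holocene 0.0117. The largest is Cisuralian at 25.89 Myr.

Holocene, Pliocene, Miocene, Oligocene, Cisuralian, Furongian, Terreneuvian; total span 538.8 Myr; longest is Cisuralian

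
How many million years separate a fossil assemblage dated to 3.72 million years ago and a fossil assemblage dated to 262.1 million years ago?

258.38 million years

262.1 − 3.72 = 258.38 million years.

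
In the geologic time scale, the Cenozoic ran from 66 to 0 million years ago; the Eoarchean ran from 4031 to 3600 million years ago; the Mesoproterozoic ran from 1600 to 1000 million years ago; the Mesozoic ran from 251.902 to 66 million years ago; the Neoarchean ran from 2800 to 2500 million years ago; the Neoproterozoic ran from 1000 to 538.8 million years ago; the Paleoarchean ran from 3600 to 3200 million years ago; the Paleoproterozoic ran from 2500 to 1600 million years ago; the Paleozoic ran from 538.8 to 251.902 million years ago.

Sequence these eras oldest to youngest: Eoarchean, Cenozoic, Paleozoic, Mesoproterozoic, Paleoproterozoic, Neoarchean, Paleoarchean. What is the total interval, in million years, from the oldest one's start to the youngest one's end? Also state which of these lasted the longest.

Start ages (Ma): Eoarchean 4031, Paleoarchean 3600, Neoarchean 2800, Paleoproterozoic 2500, Mesoproterozoic 1600, Paleozoic 538.8, Cenozoic 66.
Ordered oldest to youngest: Eoarchean, Paleoarchean, Neoarchean, Paleoproterozoic, Mesoproterozoic, Paleozoic, Cenozoic.
Span = 4031 − 0 = 4031 Myr.
Durations: Paleoproterozoic 900, Paleoarchean 400, Paleozoic 286.898, Neoarchean 300, Cenozoic 66, Mesoproterozoic 600, Eoarchean 431 → longest is Paleoproterozoic (900 Myr).

Eoarchean, Paleoarchean, Neoarchean, Paleoproterozoic, Mesoproterozoic, Paleozoic, Cenozoic; total span 4031 Myr; longest is Paleoproterozoic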